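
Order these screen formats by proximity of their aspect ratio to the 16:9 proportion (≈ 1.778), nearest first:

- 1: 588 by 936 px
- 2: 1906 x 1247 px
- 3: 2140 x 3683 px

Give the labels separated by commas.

Ratios: 1 = 936 / 588 ≈ 1.592; 2 = 1906 / 1247 ≈ 1.528; 3 = 3683 / 2140 ≈ 1.721.
|Δ from 1.778|: 1 0.186; 2 0.250; 3 0.057.

3, 1, 2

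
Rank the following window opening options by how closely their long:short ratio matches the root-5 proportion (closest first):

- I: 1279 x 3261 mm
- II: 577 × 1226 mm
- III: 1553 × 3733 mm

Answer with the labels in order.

I: 3261/1279 ≈ 2.550 → |2.550 − 2.236| = 0.314
II: 1226/577 ≈ 2.125 → |2.125 − 2.236| = 0.111
III: 3733/1553 ≈ 2.404 → |2.404 − 2.236| = 0.168

II, III, I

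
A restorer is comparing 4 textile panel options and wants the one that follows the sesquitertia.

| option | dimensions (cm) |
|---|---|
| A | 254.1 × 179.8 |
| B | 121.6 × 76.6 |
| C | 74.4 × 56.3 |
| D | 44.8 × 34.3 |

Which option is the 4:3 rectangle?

Ratios (long/short): A ≈ 1.413; B ≈ 1.587; C ≈ 1.321; D ≈ 1.306.
4:3 ≈ 1.333; option C is nearest (Δ 0.012).

C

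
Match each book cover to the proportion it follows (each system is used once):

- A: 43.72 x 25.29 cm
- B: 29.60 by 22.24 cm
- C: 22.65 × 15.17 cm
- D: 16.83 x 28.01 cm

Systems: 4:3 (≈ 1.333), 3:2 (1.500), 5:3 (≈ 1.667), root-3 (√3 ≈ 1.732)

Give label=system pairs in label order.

Ratios: A ≈ 1.729; B ≈ 1.331; C ≈ 1.493; D ≈ 1.664.
Targets: 4:3 ≈ 1.333; 3:2 ≈ 1.500; 5:3 ≈ 1.667; root-3 ≈ 1.732.

A=root-3, B=4:3, C=3:2, D=5:3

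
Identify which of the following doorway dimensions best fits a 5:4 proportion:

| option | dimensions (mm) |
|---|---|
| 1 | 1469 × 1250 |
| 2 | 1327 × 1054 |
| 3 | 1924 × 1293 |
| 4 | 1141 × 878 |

2

Target 5:4 ≈ 1.250.
1: 1.175 (Δ0.075)  2: 1.259 (Δ0.009)  3: 1.488 (Δ0.238)  4: 1.300 (Δ0.050)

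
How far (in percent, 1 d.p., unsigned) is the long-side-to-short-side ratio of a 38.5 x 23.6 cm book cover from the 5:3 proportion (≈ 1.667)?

Ratio = 38.5 / 23.6 ≈ 1.6314.
Ideal 5:3 ≈ 1.6667. |1.6314 − 1.6667| / 1.6667 ≈ 2.12% → 2.1%.

2.1%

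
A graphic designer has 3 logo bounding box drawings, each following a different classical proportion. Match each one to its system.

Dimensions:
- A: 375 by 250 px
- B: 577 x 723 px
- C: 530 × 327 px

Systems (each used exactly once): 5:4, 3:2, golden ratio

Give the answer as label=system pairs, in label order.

A=3:2, B=5:4, C=golden ratio

A = 375/250 ≈ 1.500 → 3:2 (1.500)
B = 723/577 ≈ 1.253 → 5:4 (1.250)
C = 530/327 ≈ 1.621 → golden ratio (1.618)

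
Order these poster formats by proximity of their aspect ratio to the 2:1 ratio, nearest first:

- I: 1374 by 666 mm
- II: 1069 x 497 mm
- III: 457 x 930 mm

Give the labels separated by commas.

III, I, II

I: 1374/666 ≈ 2.063 → |2.063 − 2.000| = 0.063
II: 1069/497 ≈ 2.151 → |2.151 − 2.000| = 0.151
III: 930/457 ≈ 2.035 → |2.035 − 2.000| = 0.035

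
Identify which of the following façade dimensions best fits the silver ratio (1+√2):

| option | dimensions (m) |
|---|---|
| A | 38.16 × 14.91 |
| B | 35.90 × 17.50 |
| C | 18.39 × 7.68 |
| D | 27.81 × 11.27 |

C

Target silver ratio ≈ 2.414.
A: 2.559 (Δ0.145)  B: 2.051 (Δ0.363)  C: 2.395 (Δ0.019)  D: 2.468 (Δ0.054)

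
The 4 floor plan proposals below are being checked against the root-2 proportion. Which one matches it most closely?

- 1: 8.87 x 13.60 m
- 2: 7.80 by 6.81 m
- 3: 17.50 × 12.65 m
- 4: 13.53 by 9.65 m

4

Target root-2 ≈ 1.414.
1: 1.533 (Δ0.119)  2: 1.145 (Δ0.269)  3: 1.383 (Δ0.031)  4: 1.402 (Δ0.012)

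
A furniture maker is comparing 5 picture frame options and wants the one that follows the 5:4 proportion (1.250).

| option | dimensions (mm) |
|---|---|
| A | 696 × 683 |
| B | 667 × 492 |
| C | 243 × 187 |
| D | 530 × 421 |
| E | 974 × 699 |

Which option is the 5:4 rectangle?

D

Ratios (long/short): A ≈ 1.019; B ≈ 1.356; C ≈ 1.299; D ≈ 1.259; E ≈ 1.393.
5:4 ≈ 1.250; option D is nearest (Δ 0.009).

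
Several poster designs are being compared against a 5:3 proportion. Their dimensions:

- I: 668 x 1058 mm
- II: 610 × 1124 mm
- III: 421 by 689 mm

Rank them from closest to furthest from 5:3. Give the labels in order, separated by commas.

III, I, II

Ratios: I = 1058 / 668 ≈ 1.584; II = 1124 / 610 ≈ 1.843; III = 689 / 421 ≈ 1.637.
|Δ from 1.667|: I 0.083; II 0.176; III 0.030.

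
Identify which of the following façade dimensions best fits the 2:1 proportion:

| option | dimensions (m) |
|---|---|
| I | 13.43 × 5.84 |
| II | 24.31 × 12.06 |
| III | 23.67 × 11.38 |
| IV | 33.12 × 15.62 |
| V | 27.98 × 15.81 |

II

Ratios (long/short): I ≈ 2.300; II ≈ 2.016; III ≈ 2.080; IV ≈ 2.120; V ≈ 1.770.
2:1 ≈ 2.000; option II is nearest (Δ 0.016).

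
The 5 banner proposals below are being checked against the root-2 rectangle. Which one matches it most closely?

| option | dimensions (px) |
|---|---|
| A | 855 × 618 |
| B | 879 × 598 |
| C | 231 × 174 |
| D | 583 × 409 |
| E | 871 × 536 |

Ratios (long/short): A ≈ 1.383; B ≈ 1.470; C ≈ 1.328; D ≈ 1.425; E ≈ 1.625.
root-2 ≈ 1.414; option D is nearest (Δ 0.011).

D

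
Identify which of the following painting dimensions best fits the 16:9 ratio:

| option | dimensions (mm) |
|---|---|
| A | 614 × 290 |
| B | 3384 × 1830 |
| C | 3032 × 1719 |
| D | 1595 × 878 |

Target 16:9 ≈ 1.778.
A: 2.117 (Δ0.339)  B: 1.849 (Δ0.071)  C: 1.764 (Δ0.014)  D: 1.817 (Δ0.039)

C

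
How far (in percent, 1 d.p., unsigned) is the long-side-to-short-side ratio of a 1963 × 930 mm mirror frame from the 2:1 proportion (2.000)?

Ratio = 1963 / 930 ≈ 2.1108.
Ideal 2:1 = 2.0000. |2.1108 − 2.0000| / 2.0000 ≈ 5.54% → 5.5%.

5.5%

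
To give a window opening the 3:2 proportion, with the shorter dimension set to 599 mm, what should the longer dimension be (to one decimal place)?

3:2 = 1.50000.
Longer side = 599 × 1.50000 ≈ 898.500 → 898.5 mm.

898.5 mm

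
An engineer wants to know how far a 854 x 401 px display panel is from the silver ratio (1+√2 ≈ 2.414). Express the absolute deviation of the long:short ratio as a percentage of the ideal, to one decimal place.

11.8%

Ratio = 854 / 401 ≈ 2.1297.
Ideal silver ratio ≈ 2.4142. |2.1297 − 2.4142| / 2.4142 ≈ 11.78% → 11.8%.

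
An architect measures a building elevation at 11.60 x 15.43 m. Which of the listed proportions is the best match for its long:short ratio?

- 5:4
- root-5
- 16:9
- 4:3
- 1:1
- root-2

4:3

15.43/11.60 ≈ 1.330. Nearest candidates are 4:3 (1.333, off by 0.003) and 5:4 (1.250, off by 0.080).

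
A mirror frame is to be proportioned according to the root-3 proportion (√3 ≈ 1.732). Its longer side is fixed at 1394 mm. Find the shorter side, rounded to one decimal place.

root-3 ≈ 1.73205.
Shorter side = 1394 ÷ 1.73205 ≈ 804.827 → 804.8 mm.

804.8 mm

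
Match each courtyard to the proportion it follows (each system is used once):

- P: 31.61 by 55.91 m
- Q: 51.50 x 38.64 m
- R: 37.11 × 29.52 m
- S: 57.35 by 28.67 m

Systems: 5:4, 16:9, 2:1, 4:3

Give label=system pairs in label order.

P=16:9, Q=4:3, R=5:4, S=2:1

P = 55.91/31.61 ≈ 1.769 → 16:9 (1.778)
Q = 51.50/38.64 ≈ 1.333 → 4:3 (1.333)
R = 37.11/29.52 ≈ 1.257 → 5:4 (1.250)
S = 57.35/28.67 ≈ 2.000 → 2:1 (2.000)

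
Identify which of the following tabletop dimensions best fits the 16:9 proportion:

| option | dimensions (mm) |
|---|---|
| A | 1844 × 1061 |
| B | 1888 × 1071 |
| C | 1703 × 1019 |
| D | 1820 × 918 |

B

Target 16:9 ≈ 1.778.
A: 1.738 (Δ0.040)  B: 1.763 (Δ0.015)  C: 1.671 (Δ0.107)  D: 1.983 (Δ0.205)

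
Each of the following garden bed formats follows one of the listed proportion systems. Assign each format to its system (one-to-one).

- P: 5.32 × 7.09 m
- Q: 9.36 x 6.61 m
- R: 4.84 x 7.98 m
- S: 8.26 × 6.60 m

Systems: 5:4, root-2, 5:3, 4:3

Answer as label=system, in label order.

P = 7.09/5.32 ≈ 1.333 → 4:3 (1.333)
Q = 9.36/6.61 ≈ 1.416 → root-2 (1.414)
R = 7.98/4.84 ≈ 1.649 → 5:3 (1.667)
S = 8.26/6.60 ≈ 1.252 → 5:4 (1.250)

P=4:3, Q=root-2, R=5:3, S=5:4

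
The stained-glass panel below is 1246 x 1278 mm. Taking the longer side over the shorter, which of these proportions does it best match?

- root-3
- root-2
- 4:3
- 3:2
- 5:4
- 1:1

1:1

1278/1246 ≈ 1.026. Nearest candidates are 1:1 (1.000, off by 0.026) and 5:4 (1.250, off by 0.224).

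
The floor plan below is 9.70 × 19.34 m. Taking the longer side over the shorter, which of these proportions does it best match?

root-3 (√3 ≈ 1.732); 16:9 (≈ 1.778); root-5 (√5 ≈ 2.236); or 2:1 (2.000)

2:1

Ratio = 19.34 / 9.70 ≈ 1.994.
Distances: root-3 1.732 (Δ 0.262); 16:9 1.778 (Δ 0.216); root-5 2.236 (Δ 0.242); 2:1 2.000 (Δ 0.006).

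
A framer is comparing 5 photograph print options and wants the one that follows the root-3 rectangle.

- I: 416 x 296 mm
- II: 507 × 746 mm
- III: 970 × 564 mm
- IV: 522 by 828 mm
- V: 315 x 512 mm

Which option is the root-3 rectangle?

Target root-3 ≈ 1.732.
I: 1.405 (Δ0.327)  II: 1.471 (Δ0.261)  III: 1.720 (Δ0.012)  IV: 1.586 (Δ0.146)  V: 1.625 (Δ0.107)

III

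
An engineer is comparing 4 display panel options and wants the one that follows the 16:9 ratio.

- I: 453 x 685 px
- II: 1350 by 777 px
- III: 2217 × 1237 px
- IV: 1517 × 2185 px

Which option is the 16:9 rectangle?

Ratios (long/short): I ≈ 1.512; II ≈ 1.737; III ≈ 1.792; IV ≈ 1.440.
16:9 ≈ 1.778; option III is nearest (Δ 0.014).

III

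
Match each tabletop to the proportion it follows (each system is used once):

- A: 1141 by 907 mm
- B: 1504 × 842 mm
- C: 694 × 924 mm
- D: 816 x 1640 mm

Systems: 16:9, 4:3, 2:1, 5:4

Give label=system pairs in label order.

A = 1141/907 ≈ 1.258 → 5:4 (1.250)
B = 1504/842 ≈ 1.786 → 16:9 (1.778)
C = 924/694 ≈ 1.331 → 4:3 (1.333)
D = 1640/816 ≈ 2.010 → 2:1 (2.000)

A=5:4, B=16:9, C=4:3, D=2:1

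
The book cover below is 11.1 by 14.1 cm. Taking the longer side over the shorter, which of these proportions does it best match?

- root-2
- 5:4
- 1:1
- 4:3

5:4

14.1/11.1 ≈ 1.270. Nearest candidates are 5:4 (1.250, off by 0.020) and 4:3 (1.333, off by 0.063).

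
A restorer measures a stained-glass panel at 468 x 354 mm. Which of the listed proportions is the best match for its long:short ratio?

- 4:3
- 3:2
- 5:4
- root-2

4:3

Ratio = 468 / 354 ≈ 1.322.
Distances: 4:3 1.333 (Δ 0.011); 3:2 1.500 (Δ 0.178); 5:4 1.250 (Δ 0.072); root-2 1.414 (Δ 0.092).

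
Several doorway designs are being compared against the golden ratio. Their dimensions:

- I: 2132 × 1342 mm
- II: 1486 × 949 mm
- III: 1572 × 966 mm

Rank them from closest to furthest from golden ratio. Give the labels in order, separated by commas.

III, I, II

I: 2132/1342 ≈ 1.589 → |1.589 − 1.618| = 0.029
II: 1486/949 ≈ 1.566 → |1.566 − 1.618| = 0.052
III: 1572/966 ≈ 1.627 → |1.627 − 1.618| = 0.009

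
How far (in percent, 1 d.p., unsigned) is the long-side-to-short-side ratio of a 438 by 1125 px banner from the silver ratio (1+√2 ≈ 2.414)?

6.4%

Ratio = 1125 / 438 ≈ 2.5685.
Ideal silver ratio ≈ 2.4142. |2.5685 − 2.4142| / 2.4142 ≈ 6.39% → 6.4%.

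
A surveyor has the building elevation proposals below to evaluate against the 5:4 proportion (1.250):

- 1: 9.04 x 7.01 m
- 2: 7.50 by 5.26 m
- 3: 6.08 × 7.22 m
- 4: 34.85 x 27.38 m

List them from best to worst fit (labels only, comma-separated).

1: 9.04/7.01 ≈ 1.290 → |1.290 − 1.250| = 0.040
2: 7.50/5.26 ≈ 1.426 → |1.426 − 1.250| = 0.176
3: 7.22/6.08 ≈ 1.188 → |1.188 − 1.250| = 0.062
4: 34.85/27.38 ≈ 1.273 → |1.273 − 1.250| = 0.023

4, 1, 3, 2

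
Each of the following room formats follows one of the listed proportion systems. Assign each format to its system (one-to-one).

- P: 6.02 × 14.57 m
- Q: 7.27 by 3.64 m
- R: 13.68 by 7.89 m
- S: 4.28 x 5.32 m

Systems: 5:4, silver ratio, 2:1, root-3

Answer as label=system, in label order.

Ratios: P ≈ 2.420; Q ≈ 1.997; R ≈ 1.734; S ≈ 1.243.
Targets: 5:4 ≈ 1.250; silver ratio ≈ 2.414; 2:1 ≈ 2.000; root-3 ≈ 1.732.

P=silver ratio, Q=2:1, R=root-3, S=5:4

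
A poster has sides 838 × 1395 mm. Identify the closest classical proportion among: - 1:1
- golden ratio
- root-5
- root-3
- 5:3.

5:3

Ratio = 1395 / 838 ≈ 1.665.
Distances: 1:1 1.000 (Δ 0.665); golden ratio 1.618 (Δ 0.047); root-5 2.236 (Δ 0.571); root-3 1.732 (Δ 0.067); 5:3 1.667 (Δ 0.002).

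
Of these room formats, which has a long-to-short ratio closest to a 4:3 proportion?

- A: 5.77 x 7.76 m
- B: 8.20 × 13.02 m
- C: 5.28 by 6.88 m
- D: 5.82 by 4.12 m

A

Ratios (long/short): A ≈ 1.345; B ≈ 1.588; C ≈ 1.303; D ≈ 1.413.
4:3 ≈ 1.333; option A is nearest (Δ 0.012).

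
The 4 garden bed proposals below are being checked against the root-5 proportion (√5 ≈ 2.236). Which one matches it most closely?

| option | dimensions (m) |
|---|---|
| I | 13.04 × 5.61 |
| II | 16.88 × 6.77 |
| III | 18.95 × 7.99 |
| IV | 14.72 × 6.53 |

Ratios (long/short): I ≈ 2.324; II ≈ 2.493; III ≈ 2.372; IV ≈ 2.254.
root-5 ≈ 2.236; option IV is nearest (Δ 0.018).

IV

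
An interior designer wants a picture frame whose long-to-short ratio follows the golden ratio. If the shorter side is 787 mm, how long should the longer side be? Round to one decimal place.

1273.4 mm

golden ratio ≈ 1.61803.
Longer side = 787 × 1.61803 ≈ 1273.390 → 1273.4 mm.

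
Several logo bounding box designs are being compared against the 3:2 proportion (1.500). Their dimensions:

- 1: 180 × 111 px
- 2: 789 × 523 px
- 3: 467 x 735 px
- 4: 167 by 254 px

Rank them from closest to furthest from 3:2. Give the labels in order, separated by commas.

Ratios: 1 = 180 / 111 ≈ 1.622; 2 = 789 / 523 ≈ 1.509; 3 = 735 / 467 ≈ 1.574; 4 = 254 / 167 ≈ 1.521.
|Δ from 1.500|: 1 0.122; 2 0.009; 3 0.074; 4 0.021.

2, 4, 3, 1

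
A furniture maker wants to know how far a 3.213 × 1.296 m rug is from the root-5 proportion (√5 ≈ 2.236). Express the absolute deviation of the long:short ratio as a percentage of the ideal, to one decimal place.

10.9%

Ratio = 3.213 / 1.296 ≈ 2.4792.
Ideal root-5 ≈ 2.2361. |2.4792 − 2.2361| / 2.2361 ≈ 10.87% → 10.9%.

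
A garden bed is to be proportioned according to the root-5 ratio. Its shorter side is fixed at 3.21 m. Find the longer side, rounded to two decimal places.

7.18 m

root-5 ≈ 2.23607.
Longer side = 3.21 × 2.23607 ≈ 7.1778 → 7.18 m.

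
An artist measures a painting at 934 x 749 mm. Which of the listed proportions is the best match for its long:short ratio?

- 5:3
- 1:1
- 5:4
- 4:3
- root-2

Ratio = 934 / 749 ≈ 1.247.
Distances: 5:3 1.667 (Δ 0.420); 1:1 1.000 (Δ 0.247); 5:4 1.250 (Δ 0.003); 4:3 1.333 (Δ 0.086); root-2 1.414 (Δ 0.167).

5:4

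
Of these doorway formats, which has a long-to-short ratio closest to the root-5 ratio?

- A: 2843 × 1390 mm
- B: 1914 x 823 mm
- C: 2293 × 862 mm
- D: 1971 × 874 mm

D

Target root-5 ≈ 2.236.
A: 2.045 (Δ0.191)  B: 2.326 (Δ0.090)  C: 2.660 (Δ0.424)  D: 2.255 (Δ0.019)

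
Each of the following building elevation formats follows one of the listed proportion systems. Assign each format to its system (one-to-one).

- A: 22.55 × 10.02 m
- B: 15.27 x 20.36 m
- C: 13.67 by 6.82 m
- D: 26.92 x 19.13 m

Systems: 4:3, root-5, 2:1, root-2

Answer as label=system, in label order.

A=root-5, B=4:3, C=2:1, D=root-2

A = 22.55/10.02 ≈ 2.250 → root-5 (2.236)
B = 20.36/15.27 ≈ 1.333 → 4:3 (1.333)
C = 13.67/6.82 ≈ 2.004 → 2:1 (2.000)
D = 26.92/19.13 ≈ 1.407 → root-2 (1.414)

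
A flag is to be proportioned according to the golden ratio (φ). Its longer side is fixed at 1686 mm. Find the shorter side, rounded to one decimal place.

1042.0 mm

golden ratio ≈ 1.61803.
Shorter side = 1686 ÷ 1.61803 ≈ 1042.008 → 1042.0 mm.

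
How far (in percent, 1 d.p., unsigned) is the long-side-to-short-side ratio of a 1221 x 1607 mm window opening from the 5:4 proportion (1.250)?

Ratio = 1607 / 1221 ≈ 1.3161.
Ideal 5:4 = 1.2500. |1.3161 − 1.2500| / 1.2500 ≈ 5.29% → 5.3%.

5.3%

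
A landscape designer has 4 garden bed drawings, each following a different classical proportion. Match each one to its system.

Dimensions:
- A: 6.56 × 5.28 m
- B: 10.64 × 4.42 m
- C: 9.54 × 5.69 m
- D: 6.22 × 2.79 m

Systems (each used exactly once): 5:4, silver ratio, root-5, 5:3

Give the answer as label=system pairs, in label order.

A = 6.56/5.28 ≈ 1.242 → 5:4 (1.250)
B = 10.64/4.42 ≈ 2.407 → silver ratio (2.414)
C = 9.54/5.69 ≈ 1.677 → 5:3 (1.667)
D = 6.22/2.79 ≈ 2.229 → root-5 (2.236)

A=5:4, B=silver ratio, C=5:3, D=root-5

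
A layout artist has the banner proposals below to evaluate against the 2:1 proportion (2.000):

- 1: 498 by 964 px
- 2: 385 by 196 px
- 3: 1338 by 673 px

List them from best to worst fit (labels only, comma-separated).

1: 964/498 ≈ 1.936 → |1.936 − 2.000| = 0.064
2: 385/196 ≈ 1.964 → |1.964 − 2.000| = 0.036
3: 1338/673 ≈ 1.988 → |1.988 − 2.000| = 0.012

3, 2, 1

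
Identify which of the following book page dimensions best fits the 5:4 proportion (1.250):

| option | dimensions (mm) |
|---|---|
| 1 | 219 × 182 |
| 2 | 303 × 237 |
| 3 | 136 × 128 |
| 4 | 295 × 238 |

4

Target 5:4 ≈ 1.250.
1: 1.203 (Δ0.047)  2: 1.278 (Δ0.028)  3: 1.062 (Δ0.188)  4: 1.239 (Δ0.011)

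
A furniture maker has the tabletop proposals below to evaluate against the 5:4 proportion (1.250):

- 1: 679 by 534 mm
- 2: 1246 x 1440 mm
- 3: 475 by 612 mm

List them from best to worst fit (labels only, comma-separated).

1: 679/534 ≈ 1.272 → |1.272 − 1.250| = 0.022
2: 1440/1246 ≈ 1.156 → |1.156 − 1.250| = 0.094
3: 612/475 ≈ 1.288 → |1.288 − 1.250| = 0.038

1, 3, 2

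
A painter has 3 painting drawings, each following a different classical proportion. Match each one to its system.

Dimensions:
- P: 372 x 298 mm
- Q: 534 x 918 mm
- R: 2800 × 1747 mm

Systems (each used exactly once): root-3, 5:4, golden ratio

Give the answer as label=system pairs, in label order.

P=5:4, Q=root-3, R=golden ratio

P = 372/298 ≈ 1.248 → 5:4 (1.250)
Q = 918/534 ≈ 1.719 → root-3 (1.732)
R = 2800/1747 ≈ 1.603 → golden ratio (1.618)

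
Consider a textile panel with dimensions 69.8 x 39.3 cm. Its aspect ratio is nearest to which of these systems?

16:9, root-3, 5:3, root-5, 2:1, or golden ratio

Ratio = 69.8 / 39.3 ≈ 1.776.
Distances: 16:9 1.778 (Δ 0.002); root-3 1.732 (Δ 0.044); 5:3 1.667 (Δ 0.109); root-5 2.236 (Δ 0.460); 2:1 2.000 (Δ 0.224); golden ratio 1.618 (Δ 0.158).

16:9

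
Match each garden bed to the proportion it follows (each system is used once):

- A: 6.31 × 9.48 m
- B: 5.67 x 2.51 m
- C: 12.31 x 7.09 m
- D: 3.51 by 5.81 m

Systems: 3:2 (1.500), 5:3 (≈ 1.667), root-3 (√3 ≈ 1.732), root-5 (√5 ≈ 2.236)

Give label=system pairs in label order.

Ratios: A ≈ 1.502; B ≈ 2.259; C ≈ 1.736; D ≈ 1.655.
Targets: 3:2 ≈ 1.500; 5:3 ≈ 1.667; root-3 ≈ 1.732; root-5 ≈ 2.236.

A=3:2, B=root-5, C=root-3, D=5:3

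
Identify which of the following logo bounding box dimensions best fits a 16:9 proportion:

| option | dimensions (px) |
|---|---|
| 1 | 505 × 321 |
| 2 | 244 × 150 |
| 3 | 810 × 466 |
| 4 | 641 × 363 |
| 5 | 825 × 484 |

4

Target 16:9 ≈ 1.778.
1: 1.573 (Δ0.205)  2: 1.627 (Δ0.151)  3: 1.738 (Δ0.040)  4: 1.766 (Δ0.012)  5: 1.705 (Δ0.073)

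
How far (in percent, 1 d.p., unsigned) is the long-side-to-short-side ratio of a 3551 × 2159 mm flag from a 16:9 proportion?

7.5%

Ratio = 3551 / 2159 ≈ 1.6447.
Ideal 16:9 ≈ 1.7778. |1.6447 − 1.7778| / 1.7778 ≈ 7.49% → 7.5%.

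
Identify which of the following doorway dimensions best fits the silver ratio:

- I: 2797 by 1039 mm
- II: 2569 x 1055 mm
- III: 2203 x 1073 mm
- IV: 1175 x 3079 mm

Target silver ratio ≈ 2.414.
I: 2.692 (Δ0.278)  II: 2.435 (Δ0.021)  III: 2.053 (Δ0.361)  IV: 2.620 (Δ0.206)

II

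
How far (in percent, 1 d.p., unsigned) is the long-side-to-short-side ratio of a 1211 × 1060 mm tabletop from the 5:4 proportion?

8.6%

Ratio = 1211 / 1060 ≈ 1.1425.
Ideal 5:4 = 1.2500. |1.1425 − 1.2500| / 1.2500 ≈ 8.60% → 8.6%.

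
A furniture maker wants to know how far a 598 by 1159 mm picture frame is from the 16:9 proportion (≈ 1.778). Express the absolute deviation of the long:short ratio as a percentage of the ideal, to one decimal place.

Ratio = 1159 / 598 ≈ 1.9381.
Ideal 16:9 ≈ 1.7778. |1.9381 − 1.7778| / 1.7778 ≈ 9.02% → 9.0%.

9.0%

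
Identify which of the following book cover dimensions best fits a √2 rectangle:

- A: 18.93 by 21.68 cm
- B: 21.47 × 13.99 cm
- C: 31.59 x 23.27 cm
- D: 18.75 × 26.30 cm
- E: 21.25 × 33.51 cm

Ratios (long/short): A ≈ 1.145; B ≈ 1.535; C ≈ 1.358; D ≈ 1.403; E ≈ 1.577.
root-2 ≈ 1.414; option D is nearest (Δ 0.011).

D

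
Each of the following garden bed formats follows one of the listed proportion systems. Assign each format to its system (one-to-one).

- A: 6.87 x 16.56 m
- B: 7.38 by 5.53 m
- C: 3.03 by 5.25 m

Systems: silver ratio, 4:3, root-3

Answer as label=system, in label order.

A=silver ratio, B=4:3, C=root-3

Ratios: A ≈ 2.410; B ≈ 1.335; C ≈ 1.733.
Targets: silver ratio ≈ 2.414; 4:3 ≈ 1.333; root-3 ≈ 1.732.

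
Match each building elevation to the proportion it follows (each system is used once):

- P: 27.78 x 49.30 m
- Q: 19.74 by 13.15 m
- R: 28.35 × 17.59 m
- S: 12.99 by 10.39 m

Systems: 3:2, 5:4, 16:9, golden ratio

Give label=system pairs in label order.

P=16:9, Q=3:2, R=golden ratio, S=5:4

Ratios: P ≈ 1.775; Q ≈ 1.501; R ≈ 1.612; S ≈ 1.250.
Targets: 3:2 ≈ 1.500; 5:4 ≈ 1.250; 16:9 ≈ 1.778; golden ratio ≈ 1.618.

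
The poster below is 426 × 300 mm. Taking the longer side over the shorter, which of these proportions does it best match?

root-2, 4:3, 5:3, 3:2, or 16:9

426/300 ≈ 1.420. Nearest candidates are root-2 (1.414, off by 0.006) and 3:2 (1.500, off by 0.080).

root-2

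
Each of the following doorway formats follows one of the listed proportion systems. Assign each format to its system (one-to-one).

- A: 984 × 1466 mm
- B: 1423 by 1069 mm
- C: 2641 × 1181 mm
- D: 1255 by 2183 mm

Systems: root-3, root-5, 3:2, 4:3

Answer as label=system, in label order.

A=3:2, B=4:3, C=root-5, D=root-3

A = 1466/984 ≈ 1.490 → 3:2 (1.500)
B = 1423/1069 ≈ 1.331 → 4:3 (1.333)
C = 2641/1181 ≈ 2.236 → root-5 (2.236)
D = 2183/1255 ≈ 1.739 → root-3 (1.732)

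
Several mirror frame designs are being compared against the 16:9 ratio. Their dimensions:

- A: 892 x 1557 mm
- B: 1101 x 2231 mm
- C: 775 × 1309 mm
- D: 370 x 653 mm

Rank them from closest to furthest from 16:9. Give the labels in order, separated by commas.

Ratios: A = 1557 / 892 ≈ 1.746; B = 2231 / 1101 ≈ 2.026; C = 1309 / 775 ≈ 1.689; D = 653 / 370 ≈ 1.765.
|Δ from 1.778|: A 0.032; B 0.248; C 0.089; D 0.013.

D, A, C, B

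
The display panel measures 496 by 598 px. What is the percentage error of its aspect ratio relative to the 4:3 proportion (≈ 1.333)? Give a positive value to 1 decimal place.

Ratio = 598 / 496 ≈ 1.2056.
Ideal 4:3 ≈ 1.3333. |1.2056 − 1.3333| / 1.3333 ≈ 9.58% → 9.6%.

9.6%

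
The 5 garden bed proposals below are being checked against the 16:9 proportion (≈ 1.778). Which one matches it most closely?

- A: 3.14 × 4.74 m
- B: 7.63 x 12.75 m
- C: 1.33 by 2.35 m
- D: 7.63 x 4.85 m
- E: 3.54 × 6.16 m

Ratios (long/short): A ≈ 1.510; B ≈ 1.671; C ≈ 1.767; D ≈ 1.573; E ≈ 1.740.
16:9 ≈ 1.778; option C is nearest (Δ 0.011).

C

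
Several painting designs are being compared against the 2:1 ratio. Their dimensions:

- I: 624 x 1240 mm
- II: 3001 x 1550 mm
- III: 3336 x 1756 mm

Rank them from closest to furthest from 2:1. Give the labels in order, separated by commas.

I, II, III

I: 1240/624 ≈ 1.987 → |1.987 − 2.000| = 0.013
II: 3001/1550 ≈ 1.936 → |1.936 − 2.000| = 0.064
III: 3336/1756 ≈ 1.900 → |1.900 − 2.000| = 0.100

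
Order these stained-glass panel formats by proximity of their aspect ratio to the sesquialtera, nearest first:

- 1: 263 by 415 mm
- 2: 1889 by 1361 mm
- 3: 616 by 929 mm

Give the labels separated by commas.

3, 1, 2

Ratios: 1 = 415 / 263 ≈ 1.578; 2 = 1889 / 1361 ≈ 1.388; 3 = 929 / 616 ≈ 1.508.
|Δ from 1.500|: 1 0.078; 2 0.112; 3 0.008.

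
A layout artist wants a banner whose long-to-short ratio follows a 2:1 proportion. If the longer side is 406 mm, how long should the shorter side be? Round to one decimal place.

2:1 = 2.00000.
Shorter side = 406 ÷ 2.00000 ≈ 203.000 → 203.0 mm.

203.0 mm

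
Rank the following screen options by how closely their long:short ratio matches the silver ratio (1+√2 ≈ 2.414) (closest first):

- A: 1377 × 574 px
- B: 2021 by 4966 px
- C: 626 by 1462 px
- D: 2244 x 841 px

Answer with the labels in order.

A, B, C, D

A: 1377/574 ≈ 2.399 → |2.399 − 2.414| = 0.015
B: 4966/2021 ≈ 2.457 → |2.457 − 2.414| = 0.043
C: 1462/626 ≈ 2.335 → |2.335 − 2.414| = 0.079
D: 2244/841 ≈ 2.668 → |2.668 − 2.414| = 0.254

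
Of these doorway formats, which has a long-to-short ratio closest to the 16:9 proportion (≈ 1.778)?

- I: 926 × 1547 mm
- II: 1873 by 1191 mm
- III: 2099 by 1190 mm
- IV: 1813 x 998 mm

III

Target 16:9 ≈ 1.778.
I: 1.671 (Δ0.107)  II: 1.573 (Δ0.205)  III: 1.764 (Δ0.014)  IV: 1.817 (Δ0.039)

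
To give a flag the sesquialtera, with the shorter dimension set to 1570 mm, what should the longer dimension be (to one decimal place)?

3:2 = 1.50000.
Longer side = 1570 × 1.50000 ≈ 2355.000 → 2355.0 mm.

2355.0 mm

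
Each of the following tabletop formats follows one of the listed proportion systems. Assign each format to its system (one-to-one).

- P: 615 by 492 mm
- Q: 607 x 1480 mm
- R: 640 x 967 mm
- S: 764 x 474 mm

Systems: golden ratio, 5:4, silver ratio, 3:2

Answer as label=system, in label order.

P = 615/492 ≈ 1.250 → 5:4 (1.250)
Q = 1480/607 ≈ 2.438 → silver ratio (2.414)
R = 967/640 ≈ 1.511 → 3:2 (1.500)
S = 764/474 ≈ 1.612 → golden ratio (1.618)

P=5:4, Q=silver ratio, R=3:2, S=golden ratio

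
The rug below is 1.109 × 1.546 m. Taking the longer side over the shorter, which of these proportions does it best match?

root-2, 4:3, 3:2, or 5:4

1.546/1.109 ≈ 1.394. Nearest candidates are root-2 (1.414, off by 0.020) and 4:3 (1.333, off by 0.061).

root-2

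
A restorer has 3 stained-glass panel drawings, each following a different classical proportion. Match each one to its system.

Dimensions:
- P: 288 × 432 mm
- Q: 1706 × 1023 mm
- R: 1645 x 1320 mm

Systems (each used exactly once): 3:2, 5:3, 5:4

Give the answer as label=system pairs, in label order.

Ratios: P ≈ 1.500; Q ≈ 1.668; R ≈ 1.246.
Targets: 3:2 ≈ 1.500; 5:3 ≈ 1.667; 5:4 ≈ 1.250.

P=3:2, Q=5:3, R=5:4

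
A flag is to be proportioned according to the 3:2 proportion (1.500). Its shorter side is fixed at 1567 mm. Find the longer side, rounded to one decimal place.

3:2 = 1.50000.
Longer side = 1567 × 1.50000 ≈ 2350.500 → 2350.5 mm.

2350.5 mm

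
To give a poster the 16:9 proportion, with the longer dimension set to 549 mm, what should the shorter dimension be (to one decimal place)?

16:9 ≈ 1.77778.
Shorter side = 549 ÷ 1.77778 ≈ 308.812 → 308.8 mm.

308.8 mm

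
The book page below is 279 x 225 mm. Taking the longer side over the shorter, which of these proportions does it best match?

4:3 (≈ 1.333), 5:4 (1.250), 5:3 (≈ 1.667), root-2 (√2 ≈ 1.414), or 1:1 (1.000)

5:4

Ratio = 279 / 225 ≈ 1.240.
Distances: 4:3 1.333 (Δ 0.093); 5:4 1.250 (Δ 0.010); 5:3 1.667 (Δ 0.427); root-2 1.414 (Δ 0.174); 1:1 1.000 (Δ 0.240).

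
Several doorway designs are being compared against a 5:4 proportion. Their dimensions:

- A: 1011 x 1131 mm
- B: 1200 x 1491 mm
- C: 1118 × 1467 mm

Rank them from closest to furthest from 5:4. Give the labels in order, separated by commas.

Ratios: A = 1131 / 1011 ≈ 1.119; B = 1491 / 1200 ≈ 1.242; C = 1467 / 1118 ≈ 1.312.
|Δ from 1.250|: A 0.131; B 0.008; C 0.062.

B, C, A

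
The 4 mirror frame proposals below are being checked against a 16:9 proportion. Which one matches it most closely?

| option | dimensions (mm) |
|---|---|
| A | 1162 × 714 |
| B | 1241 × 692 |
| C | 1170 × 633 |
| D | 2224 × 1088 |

B

Target 16:9 ≈ 1.778.
A: 1.627 (Δ0.151)  B: 1.793 (Δ0.015)  C: 1.848 (Δ0.070)  D: 2.044 (Δ0.266)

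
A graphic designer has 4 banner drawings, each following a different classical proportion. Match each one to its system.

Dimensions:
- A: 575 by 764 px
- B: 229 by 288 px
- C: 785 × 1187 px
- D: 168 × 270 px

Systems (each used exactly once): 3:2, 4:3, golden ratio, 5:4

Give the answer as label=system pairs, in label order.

A = 764/575 ≈ 1.329 → 4:3 (1.333)
B = 288/229 ≈ 1.258 → 5:4 (1.250)
C = 1187/785 ≈ 1.512 → 3:2 (1.500)
D = 270/168 ≈ 1.607 → golden ratio (1.618)

A=4:3, B=5:4, C=3:2, D=golden ratio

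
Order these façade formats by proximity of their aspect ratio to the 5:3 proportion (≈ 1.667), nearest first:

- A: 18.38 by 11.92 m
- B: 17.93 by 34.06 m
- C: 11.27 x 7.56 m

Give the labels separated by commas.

Ratios: A = 18.38 / 11.92 ≈ 1.542; B = 34.06 / 17.93 ≈ 1.900; C = 11.27 / 7.56 ≈ 1.491.
|Δ from 1.667|: A 0.125; B 0.233; C 0.176.

A, C, B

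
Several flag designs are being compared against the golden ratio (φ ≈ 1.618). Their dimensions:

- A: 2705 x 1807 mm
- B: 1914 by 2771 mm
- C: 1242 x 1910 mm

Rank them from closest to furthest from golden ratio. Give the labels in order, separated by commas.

Ratios: A = 2705 / 1807 ≈ 1.497; B = 2771 / 1914 ≈ 1.448; C = 1910 / 1242 ≈ 1.538.
|Δ from 1.618|: A 0.121; B 0.170; C 0.080.

C, A, B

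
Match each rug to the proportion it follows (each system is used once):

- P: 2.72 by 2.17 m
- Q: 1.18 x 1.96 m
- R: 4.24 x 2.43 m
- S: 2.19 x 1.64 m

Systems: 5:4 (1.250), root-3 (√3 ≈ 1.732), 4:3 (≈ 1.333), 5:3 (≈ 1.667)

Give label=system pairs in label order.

Ratios: P ≈ 1.253; Q ≈ 1.661; R ≈ 1.745; S ≈ 1.335.
Targets: 5:4 ≈ 1.250; root-3 ≈ 1.732; 4:3 ≈ 1.333; 5:3 ≈ 1.667.

P=5:4, Q=5:3, R=root-3, S=4:3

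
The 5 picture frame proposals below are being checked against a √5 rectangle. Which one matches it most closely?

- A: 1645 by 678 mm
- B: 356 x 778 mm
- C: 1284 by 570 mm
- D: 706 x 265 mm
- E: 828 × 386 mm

Ratios (long/short): A ≈ 2.426; B ≈ 2.185; C ≈ 2.253; D ≈ 2.664; E ≈ 2.145.
root-5 ≈ 2.236; option C is nearest (Δ 0.017).

C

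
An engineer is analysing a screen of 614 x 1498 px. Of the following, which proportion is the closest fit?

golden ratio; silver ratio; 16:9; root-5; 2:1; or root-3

1498/614 ≈ 2.440. Nearest candidates are silver ratio (2.414, off by 0.026) and root-5 (2.236, off by 0.204).

silver ratio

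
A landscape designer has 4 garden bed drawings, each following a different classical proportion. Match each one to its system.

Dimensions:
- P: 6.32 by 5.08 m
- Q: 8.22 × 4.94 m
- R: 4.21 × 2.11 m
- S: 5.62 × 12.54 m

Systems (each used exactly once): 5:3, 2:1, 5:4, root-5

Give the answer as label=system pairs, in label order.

P=5:4, Q=5:3, R=2:1, S=root-5

P = 6.32/5.08 ≈ 1.244 → 5:4 (1.250)
Q = 8.22/4.94 ≈ 1.664 → 5:3 (1.667)
R = 4.21/2.11 ≈ 1.995 → 2:1 (2.000)
S = 12.54/5.62 ≈ 2.231 → root-5 (2.236)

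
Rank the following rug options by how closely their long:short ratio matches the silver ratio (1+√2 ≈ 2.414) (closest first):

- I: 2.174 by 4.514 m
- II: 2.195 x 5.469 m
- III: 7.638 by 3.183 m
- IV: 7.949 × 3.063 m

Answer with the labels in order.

I: 4.514/2.174 ≈ 2.076 → |2.076 − 2.414| = 0.338
II: 5.469/2.195 ≈ 2.492 → |2.492 − 2.414| = 0.078
III: 7.638/3.183 ≈ 2.400 → |2.400 − 2.414| = 0.014
IV: 7.949/3.063 ≈ 2.595 → |2.595 − 2.414| = 0.181

III, II, IV, I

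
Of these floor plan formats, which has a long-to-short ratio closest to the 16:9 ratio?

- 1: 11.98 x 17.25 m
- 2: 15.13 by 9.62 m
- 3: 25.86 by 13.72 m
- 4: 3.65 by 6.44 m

Ratios (long/short): 1 ≈ 1.440; 2 ≈ 1.573; 3 ≈ 1.885; 4 ≈ 1.764.
16:9 ≈ 1.778; option 4 is nearest (Δ 0.014).

4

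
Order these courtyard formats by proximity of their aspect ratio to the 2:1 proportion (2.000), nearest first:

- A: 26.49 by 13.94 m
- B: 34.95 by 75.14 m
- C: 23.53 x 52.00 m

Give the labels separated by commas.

Ratios: A = 26.49 / 13.94 ≈ 1.900; B = 75.14 / 34.95 ≈ 2.150; C = 52.00 / 23.53 ≈ 2.210.
|Δ from 2.000|: A 0.100; B 0.150; C 0.210.

A, B, C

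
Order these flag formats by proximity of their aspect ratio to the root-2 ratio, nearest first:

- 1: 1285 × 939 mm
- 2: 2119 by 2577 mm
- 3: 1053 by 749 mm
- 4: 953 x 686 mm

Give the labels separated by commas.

3, 4, 1, 2

1: 1285/939 ≈ 1.368 → |1.368 − 1.414| = 0.046
2: 2577/2119 ≈ 1.216 → |1.216 − 1.414| = 0.198
3: 1053/749 ≈ 1.406 → |1.406 − 1.414| = 0.008
4: 953/686 ≈ 1.389 → |1.389 − 1.414| = 0.025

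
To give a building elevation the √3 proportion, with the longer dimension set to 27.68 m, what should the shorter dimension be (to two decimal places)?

15.98 m

root-3 ≈ 1.73205.
Shorter side = 27.68 ÷ 1.73205 ≈ 15.9811 → 15.98 m.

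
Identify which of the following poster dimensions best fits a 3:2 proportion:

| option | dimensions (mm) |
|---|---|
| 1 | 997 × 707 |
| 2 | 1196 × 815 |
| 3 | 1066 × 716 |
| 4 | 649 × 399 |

Target 3:2 ≈ 1.500.
1: 1.410 (Δ0.090)  2: 1.467 (Δ0.033)  3: 1.489 (Δ0.011)  4: 1.627 (Δ0.127)

3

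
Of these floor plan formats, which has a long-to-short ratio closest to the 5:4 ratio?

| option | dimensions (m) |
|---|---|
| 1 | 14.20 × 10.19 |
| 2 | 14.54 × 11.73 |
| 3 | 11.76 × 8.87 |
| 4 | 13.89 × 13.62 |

Target 5:4 ≈ 1.250.
1: 1.394 (Δ0.144)  2: 1.240 (Δ0.010)  3: 1.326 (Δ0.076)  4: 1.020 (Δ0.230)

2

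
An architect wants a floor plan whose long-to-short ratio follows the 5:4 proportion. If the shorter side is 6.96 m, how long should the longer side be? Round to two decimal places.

8.70 m

5:4 = 1.25000.
Longer side = 6.96 × 1.25000 ≈ 8.7000 → 8.70 m.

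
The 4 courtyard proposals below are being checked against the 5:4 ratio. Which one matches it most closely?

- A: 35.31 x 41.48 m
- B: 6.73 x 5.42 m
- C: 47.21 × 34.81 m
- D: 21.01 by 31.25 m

B

Target 5:4 ≈ 1.250.
A: 1.175 (Δ0.075)  B: 1.242 (Δ0.008)  C: 1.356 (Δ0.106)  D: 1.487 (Δ0.237)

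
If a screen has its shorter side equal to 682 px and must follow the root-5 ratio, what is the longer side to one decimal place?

1525.0 px

root-5 ≈ 2.23607.
Longer side = 682 × 2.23607 ≈ 1525.000 → 1525.0 px.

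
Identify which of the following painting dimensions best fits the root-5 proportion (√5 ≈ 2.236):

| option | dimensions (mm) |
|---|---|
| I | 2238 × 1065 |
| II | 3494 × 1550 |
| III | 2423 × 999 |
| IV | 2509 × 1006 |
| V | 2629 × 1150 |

II

Target root-5 ≈ 2.236.
I: 2.101 (Δ0.135)  II: 2.254 (Δ0.018)  III: 2.425 (Δ0.189)  IV: 2.494 (Δ0.258)  V: 2.286 (Δ0.050)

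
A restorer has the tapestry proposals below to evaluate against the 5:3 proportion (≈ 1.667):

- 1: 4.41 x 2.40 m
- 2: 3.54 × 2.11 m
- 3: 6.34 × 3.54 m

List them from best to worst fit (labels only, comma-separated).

2, 3, 1

Ratios: 1 = 4.41 / 2.40 ≈ 1.838; 2 = 3.54 / 2.11 ≈ 1.678; 3 = 6.34 / 3.54 ≈ 1.791.
|Δ from 1.667|: 1 0.171; 2 0.011; 3 0.124.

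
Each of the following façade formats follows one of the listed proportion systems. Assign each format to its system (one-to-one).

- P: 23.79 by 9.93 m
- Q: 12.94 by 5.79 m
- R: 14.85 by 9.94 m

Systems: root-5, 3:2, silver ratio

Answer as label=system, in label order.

Ratios: P ≈ 2.396; Q ≈ 2.235; R ≈ 1.494.
Targets: root-5 ≈ 2.236; 3:2 ≈ 1.500; silver ratio ≈ 2.414.

P=silver ratio, Q=root-5, R=3:2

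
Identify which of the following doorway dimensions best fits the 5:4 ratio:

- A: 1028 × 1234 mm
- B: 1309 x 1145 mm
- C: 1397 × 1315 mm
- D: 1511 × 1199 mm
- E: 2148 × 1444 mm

D

Target 5:4 ≈ 1.250.
A: 1.200 (Δ0.050)  B: 1.143 (Δ0.107)  C: 1.062 (Δ0.188)  D: 1.260 (Δ0.010)  E: 1.488 (Δ0.238)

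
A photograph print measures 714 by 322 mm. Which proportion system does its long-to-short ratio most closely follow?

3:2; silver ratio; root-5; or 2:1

714/322 ≈ 2.217. Nearest candidates are root-5 (2.236, off by 0.019) and silver ratio (2.414, off by 0.197).

root-5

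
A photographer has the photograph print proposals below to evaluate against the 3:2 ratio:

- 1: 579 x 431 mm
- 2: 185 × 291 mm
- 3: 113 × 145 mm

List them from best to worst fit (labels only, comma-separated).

2, 1, 3

Ratios: 1 = 579 / 431 ≈ 1.343; 2 = 291 / 185 ≈ 1.573; 3 = 145 / 113 ≈ 1.283.
|Δ from 1.500|: 1 0.157; 2 0.073; 3 0.217.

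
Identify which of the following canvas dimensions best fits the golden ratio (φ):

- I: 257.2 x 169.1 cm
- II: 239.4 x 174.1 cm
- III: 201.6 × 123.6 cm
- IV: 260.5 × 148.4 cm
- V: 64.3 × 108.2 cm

III

Ratios (long/short): I ≈ 1.521; II ≈ 1.375; III ≈ 1.631; IV ≈ 1.755; V ≈ 1.683.
golden ratio ≈ 1.618; option III is nearest (Δ 0.013).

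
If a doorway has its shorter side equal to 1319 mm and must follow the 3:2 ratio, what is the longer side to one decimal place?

1978.5 mm

3:2 = 1.50000.
Longer side = 1319 × 1.50000 ≈ 1978.500 → 1978.5 mm.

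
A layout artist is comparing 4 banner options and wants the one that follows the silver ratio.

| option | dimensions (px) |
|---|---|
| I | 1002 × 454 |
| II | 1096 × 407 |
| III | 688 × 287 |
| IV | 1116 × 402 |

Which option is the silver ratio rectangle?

III

Ratios (long/short): I ≈ 2.207; II ≈ 2.693; III ≈ 2.397; IV ≈ 2.776.
silver ratio ≈ 2.414; option III is nearest (Δ 0.017).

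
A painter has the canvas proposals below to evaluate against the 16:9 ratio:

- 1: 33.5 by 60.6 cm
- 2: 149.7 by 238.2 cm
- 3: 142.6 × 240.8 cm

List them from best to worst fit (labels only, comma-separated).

1: 60.6/33.5 ≈ 1.809 → |1.809 − 1.778| = 0.031
2: 238.2/149.7 ≈ 1.591 → |1.591 − 1.778| = 0.187
3: 240.8/142.6 ≈ 1.689 → |1.689 − 1.778| = 0.089

1, 3, 2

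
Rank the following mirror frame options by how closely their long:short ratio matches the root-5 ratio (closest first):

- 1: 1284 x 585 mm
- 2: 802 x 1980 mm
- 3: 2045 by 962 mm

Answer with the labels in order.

1: 1284/585 ≈ 2.195 → |2.195 − 2.236| = 0.041
2: 1980/802 ≈ 2.469 → |2.469 − 2.236| = 0.233
3: 2045/962 ≈ 2.126 → |2.126 − 2.236| = 0.110

1, 3, 2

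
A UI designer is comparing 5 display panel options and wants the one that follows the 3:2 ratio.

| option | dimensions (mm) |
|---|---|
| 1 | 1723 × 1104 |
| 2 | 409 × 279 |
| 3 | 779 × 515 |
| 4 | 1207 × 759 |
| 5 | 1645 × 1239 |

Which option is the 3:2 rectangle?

Ratios (long/short): 1 ≈ 1.561; 2 ≈ 1.466; 3 ≈ 1.513; 4 ≈ 1.590; 5 ≈ 1.328.
3:2 ≈ 1.500; option 3 is nearest (Δ 0.013).

3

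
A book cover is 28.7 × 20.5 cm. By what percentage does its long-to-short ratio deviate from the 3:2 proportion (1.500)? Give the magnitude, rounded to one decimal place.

6.7%

Ratio = 28.7 / 20.5 ≈ 1.4000.
Ideal 3:2 = 1.5000. |1.4000 − 1.5000| / 1.5000 ≈ 6.67% → 6.7%.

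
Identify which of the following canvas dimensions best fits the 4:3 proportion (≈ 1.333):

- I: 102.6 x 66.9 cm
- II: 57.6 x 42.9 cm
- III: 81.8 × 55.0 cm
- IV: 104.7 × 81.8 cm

Target 4:3 ≈ 1.333.
I: 1.534 (Δ0.201)  II: 1.343 (Δ0.010)  III: 1.487 (Δ0.154)  IV: 1.280 (Δ0.053)

II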